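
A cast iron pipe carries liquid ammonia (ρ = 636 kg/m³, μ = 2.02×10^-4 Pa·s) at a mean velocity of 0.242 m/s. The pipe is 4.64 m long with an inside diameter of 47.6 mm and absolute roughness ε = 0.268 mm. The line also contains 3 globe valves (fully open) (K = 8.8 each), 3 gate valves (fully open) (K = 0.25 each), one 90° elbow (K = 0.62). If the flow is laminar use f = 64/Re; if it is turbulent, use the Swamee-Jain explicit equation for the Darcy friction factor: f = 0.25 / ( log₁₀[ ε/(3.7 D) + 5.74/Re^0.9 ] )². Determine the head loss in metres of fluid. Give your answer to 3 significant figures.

h_f ≈ 0.0928 m

Reynolds number Re = ρVD/μ = 636 · 0.242 · 0.0476 / 0.000202 = 3.627e+04.
Re > 4000 → turbulent. Relative roughness ε/D = 0.000268/0.0476 = 0.00563. Swamee-Jain: f = 0.25/(log₁₀[0.00563/3.7 + 5.74/3.627e+04^0.9])² = 0.25/(log₁₀[0.00152 + 0.000452])² = 0.25/(-2.705)² = 0.03418.
Total minor-loss coefficient ΣK = 3·8.8 + 3·0.25 + 1·0.62 = 27.8.
ΔP = [f·L/D + ΣK]·(ρV²/2) = [0.03418·4.64/0.0476 + 27.8]·(636·0.242²/2) = [3.331 + 27.8]·18.62 = 579.2 Pa.
Head loss h_f = ΔP/(ρg) = 579.2/(636·9.81) = 0.0928 m.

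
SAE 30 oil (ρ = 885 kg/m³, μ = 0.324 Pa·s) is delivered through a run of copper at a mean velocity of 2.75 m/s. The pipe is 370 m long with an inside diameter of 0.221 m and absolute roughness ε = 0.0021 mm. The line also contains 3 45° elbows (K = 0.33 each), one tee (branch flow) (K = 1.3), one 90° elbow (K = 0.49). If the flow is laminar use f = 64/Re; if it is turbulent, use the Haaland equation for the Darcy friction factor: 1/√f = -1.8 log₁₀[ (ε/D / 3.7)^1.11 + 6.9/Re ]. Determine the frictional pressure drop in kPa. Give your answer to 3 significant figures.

Reynolds number Re = ρVD/μ = 885 · 2.75 · 0.221 / 0.324 = 1660.
Re < 2300 → laminar flow, so f = 64/Re = 64/1660 = 0.03855 (the turbulent correlation is not needed).
Total minor-loss coefficient ΣK = 3·0.33 + 1·1.3 + 1·0.49 = 2.78.
ΔP = [f·L/D + ΣK]·(ρV²/2) = [0.03855·370/0.221 + 2.78]·(885·2.75²/2) = [64.55 + 2.78]·3346 = 2.253e+05 Pa.
ΔP = 2.253e+05 Pa = 225 kPa.

ΔP ≈ 225 kPa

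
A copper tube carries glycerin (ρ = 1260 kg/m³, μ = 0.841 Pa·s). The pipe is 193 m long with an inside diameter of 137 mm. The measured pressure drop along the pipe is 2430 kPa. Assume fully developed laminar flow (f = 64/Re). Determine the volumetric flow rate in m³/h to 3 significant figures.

For laminar flow, f = 64/Re with Re = ρVD/μ, so Darcy-Weisbach reduces to ΔP = 32μLV/D². Solving for V: V = ΔP·D²/(32μL) = 2.43e+06·(0.137)²/(32·0.841·193) = 8.781 m/s.
Check: Re = ρVD/μ = 1260·8.781·0.137/0.841 = 1802 < 2300, so the laminar assumption holds.
Q = V·A = 8.781·(π/4·0.137²) = 0.1294 m³/s = 466 m³/h.

Q ≈ 466 m³/h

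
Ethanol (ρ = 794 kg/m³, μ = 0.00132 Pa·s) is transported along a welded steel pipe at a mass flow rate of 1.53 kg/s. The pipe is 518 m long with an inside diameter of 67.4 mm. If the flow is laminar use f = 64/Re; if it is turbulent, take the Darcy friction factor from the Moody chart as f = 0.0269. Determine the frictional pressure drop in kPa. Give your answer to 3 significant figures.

A = πD²/4 = π(0.0674)²/4 = 0.003568 m²; mean velocity V = ṁ/(ρA) = 1.53/(794 · 0.003568) = 0.5401 m/s.
Reynolds number Re = ρVD/μ = 794 · 0.5401 · 0.0674 / 0.00132 = 2.19e+04.
Re > 4000 → turbulent; use the Moody-chart value f = 0.0269.
Darcy-Weisbach: ΔP = f(L/D)(ρV²/2) = 0.0269·(518/0.0674)·(794·0.5401²/2) = 0.0269·7685·115.8 = 2.394e+04 Pa.
ΔP = 2.394e+04 Pa = 23.9 kPa.

ΔP ≈ 23.9 kPa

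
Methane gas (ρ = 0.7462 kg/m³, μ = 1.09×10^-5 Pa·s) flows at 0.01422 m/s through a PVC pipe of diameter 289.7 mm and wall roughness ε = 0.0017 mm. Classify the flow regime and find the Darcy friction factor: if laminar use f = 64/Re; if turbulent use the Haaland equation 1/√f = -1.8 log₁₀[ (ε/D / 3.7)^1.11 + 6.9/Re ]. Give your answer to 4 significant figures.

f ≈ 0.2269

Re = ρVD/μ = 0.7462·0.01422·0.2897/1.09e-05 = 282.
Re < 2300 → laminar, so f = 64/Re = 0.2269 (roughness is irrelevant in laminar flow).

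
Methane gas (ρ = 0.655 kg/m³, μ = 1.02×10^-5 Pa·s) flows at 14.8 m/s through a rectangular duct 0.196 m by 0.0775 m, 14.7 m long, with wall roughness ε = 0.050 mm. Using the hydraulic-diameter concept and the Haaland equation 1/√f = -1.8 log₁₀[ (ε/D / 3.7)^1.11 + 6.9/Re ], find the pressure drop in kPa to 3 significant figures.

Hydraulic diameter D_h = 4A/P = 4·(0.196·0.0775)/(2·(0.196+0.0775)) = 0.06076/0.547 = 0.1111 m.
Re = ρVD_h/μ = 0.655·14.8·0.1111/1.02e-05 = 1.056e+05.
ε/D_h = 5e-05/0.1111 = 0.00045; Haaland gives 1/√f = -1.8 log₁₀[4.51e-05+6.54e-05] = 7.122, so f = 0.01972.
ΔP = f(L/D_h)(ρV²/2) = 0.01972·14.7/0.1111·71.74 = 187.2 Pa.
ΔP = 0.187 kPa.

ΔP ≈ 0.187 kPa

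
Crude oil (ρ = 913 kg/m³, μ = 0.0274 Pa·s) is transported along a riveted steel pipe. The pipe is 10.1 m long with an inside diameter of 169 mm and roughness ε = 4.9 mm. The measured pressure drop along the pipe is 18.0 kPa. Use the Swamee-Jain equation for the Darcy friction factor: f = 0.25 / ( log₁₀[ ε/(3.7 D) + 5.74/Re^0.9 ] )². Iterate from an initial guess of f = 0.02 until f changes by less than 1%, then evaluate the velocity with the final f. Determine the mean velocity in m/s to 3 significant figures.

Rearranging Darcy-Weisbach: V = √(2·ΔP·D/(f·L·ρ)). With ε/D = 0.0049/0.169 = 0.029, iterate starting from f = 0.02:
  f = 0.02 → V = √(2·1.8e+04·0.169/(0.02·10.1·913)) = 5.744 m/s; Re = ρVD/μ = 3.234e+04; f → 0.05784
  f = 0.05784 → V = 3.377 m/s; Re = 1.902e+04; f → 0.05873
  f = 0.05873 → V = 3.352 m/s; Re = 1.888e+04; f → 0.05874
Converged (Δf/f < 1%). With the final f = 0.05874: V = √(2·1.8e+04·0.169/(0.05874·10.1·913)) = 3.351 m/s.

V ≈ 3.35 m/s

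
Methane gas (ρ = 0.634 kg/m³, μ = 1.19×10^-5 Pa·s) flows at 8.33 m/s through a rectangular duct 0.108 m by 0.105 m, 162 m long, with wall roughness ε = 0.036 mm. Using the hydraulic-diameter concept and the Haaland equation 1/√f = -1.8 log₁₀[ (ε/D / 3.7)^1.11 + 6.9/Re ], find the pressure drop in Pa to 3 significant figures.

Hydraulic diameter D_h = 4A/P = 4·(0.108·0.105)/(2·(0.108+0.105)) = 0.04536/0.426 = 0.1065 m.
Re = ρVD_h/μ = 0.634·8.33·0.1065/1.19e-05 = 4.726e+04.
ε/D_h = 3.6e-05/0.1065 = 0.000338; Haaland gives 1/√f = -1.8 log₁₀[3.28e-05+0.000146] = 6.745, so f = 0.02198.
ΔP = f(L/D_h)(ρV²/2) = 0.02198·162/0.1065·22 = 735.5 Pa.

ΔP ≈ 735 Pa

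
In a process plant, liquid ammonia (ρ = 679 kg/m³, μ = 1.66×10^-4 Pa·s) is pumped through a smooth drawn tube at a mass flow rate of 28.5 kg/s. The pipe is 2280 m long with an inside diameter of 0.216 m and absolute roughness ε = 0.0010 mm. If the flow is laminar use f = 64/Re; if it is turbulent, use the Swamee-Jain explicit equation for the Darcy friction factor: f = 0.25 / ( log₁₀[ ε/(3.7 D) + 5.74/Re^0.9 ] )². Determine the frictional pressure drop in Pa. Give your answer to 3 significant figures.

ΔP ≈ 55000 Pa

A = πD²/4 = π(0.216)²/4 = 0.03664 m²; mean velocity V = ṁ/(ρA) = 28.5/(679 · 0.03664) = 1.145 m/s.
Reynolds number Re = ρVD/μ = 679 · 1.145 · 0.216 / 0.000166 = 1.012e+06.
Re > 4000 → turbulent. Relative roughness ε/D = 1e-06/0.216 = 4.63e-06. Swamee-Jain: f = 0.25/(log₁₀[4.63e-06/3.7 + 5.74/1.012e+06^0.9])² = 0.25/(log₁₀[1.25e-06 + 2.26e-05])² = 0.25/(-4.622)² = 0.0117.
Darcy-Weisbach: ΔP = f(L/D)(ρV²/2) = 0.0117·(2280/0.216)·(679·1.145²/2) = 0.0117·1.056e+04·445.4 = 5.502e+04 Pa.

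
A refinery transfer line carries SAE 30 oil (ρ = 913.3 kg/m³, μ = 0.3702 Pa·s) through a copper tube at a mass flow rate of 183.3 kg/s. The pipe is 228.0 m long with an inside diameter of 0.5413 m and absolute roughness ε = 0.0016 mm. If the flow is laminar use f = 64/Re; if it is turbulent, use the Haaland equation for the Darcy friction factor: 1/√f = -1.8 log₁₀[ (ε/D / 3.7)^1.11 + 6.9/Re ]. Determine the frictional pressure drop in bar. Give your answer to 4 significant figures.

ΔP ≈ 0.08039 bar

A = πD²/4 = π(0.5413)²/4 = 0.2301 m²; mean velocity V = ṁ/(ρA) = 183.3/(913.3 · 0.2301) = 0.8721 m/s.
Reynolds number Re = ρVD/μ = 913.3 · 0.8721 · 0.5413 / 0.37 = 1165.
Re < 2300 → laminar flow, so f = 64/Re = 64/1165 = 0.05495 (the turbulent correlation is not needed).
Darcy-Weisbach: ΔP = f(L/D)(ρV²/2) = 0.05495·(228/0.5413)·(913.3·0.8721²/2) = 0.05495·421.2·347.3 = 8039 Pa.
ΔP = 8039 Pa = 0.08039 bar.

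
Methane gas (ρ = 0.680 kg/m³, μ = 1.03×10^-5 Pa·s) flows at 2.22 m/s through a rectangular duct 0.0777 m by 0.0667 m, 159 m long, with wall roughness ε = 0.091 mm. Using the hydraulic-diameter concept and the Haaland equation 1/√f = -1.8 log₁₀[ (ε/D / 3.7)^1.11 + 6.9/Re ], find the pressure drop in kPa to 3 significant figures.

ΔP ≈ 0.119 kPa

Hydraulic diameter D_h = 4A/P = 4·(0.0777·0.0667)/(2·(0.0777+0.0667)) = 0.02073/0.2888 = 0.07178 m.
Re = ρVD_h/μ = 0.68·2.22·0.07178/1.03e-05 = 1.052e+04.
ε/D_h = 9.1e-05/0.07178 = 0.00127; Haaland gives 1/√f = -1.8 log₁₀[0.000142+0.000656] = 5.576, so f = 0.03216.
ΔP = f(L/D_h)(ρV²/2) = 0.03216·159/0.07178·1.676 = 119.4 Pa.
ΔP = 0.119 kPa.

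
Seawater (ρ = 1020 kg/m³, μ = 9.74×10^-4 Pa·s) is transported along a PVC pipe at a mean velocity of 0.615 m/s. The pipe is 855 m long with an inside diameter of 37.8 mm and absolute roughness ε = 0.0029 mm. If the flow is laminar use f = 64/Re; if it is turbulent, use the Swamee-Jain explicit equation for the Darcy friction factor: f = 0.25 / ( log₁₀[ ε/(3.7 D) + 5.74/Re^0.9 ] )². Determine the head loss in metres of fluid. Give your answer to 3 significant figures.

h_f ≈ 10.8 m

Reynolds number Re = ρVD/μ = 1020 · 0.615 · 0.0378 / 0.000974 = 2.434e+04.
Re > 4000 → turbulent. Relative roughness ε/D = 2.9e-06/0.0378 = 7.67e-05. Swamee-Jain: f = 0.25/(log₁₀[7.67e-05/3.7 + 5.74/2.434e+04^0.9])² = 0.25/(log₁₀[2.07e-05 + 0.000647])² = 0.25/(-3.175)² = 0.0248.
Darcy-Weisbach: ΔP = f(L/D)(ρV²/2) = 0.0248·(855/0.0378)·(1020·0.615²/2) = 0.0248·2.262e+04·192.9 = 1.082e+05 Pa.
Head loss h_f = ΔP/(ρg) = 1.082e+05/(1020·9.81) = 10.8 m.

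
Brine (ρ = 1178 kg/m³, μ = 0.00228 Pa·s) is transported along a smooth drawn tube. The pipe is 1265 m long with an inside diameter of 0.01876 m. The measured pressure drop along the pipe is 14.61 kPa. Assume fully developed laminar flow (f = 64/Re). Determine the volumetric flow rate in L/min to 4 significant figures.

Q ≈ 0.9239 L/min

For laminar flow, f = 64/Re with Re = ρVD/μ, so Darcy-Weisbach reduces to ΔP = 32μLV/D². Solving for V: V = ΔP·D²/(32μL) = 1.461e+04·(0.01876)²/(32·0.00228·1265) = 0.05571 m/s.
Check: Re = ρVD/μ = 1178·0.05571·0.01876/0.00228 = 540 < 2300, so the laminar assumption holds.
Q = V·A = 0.05571·(π/4·0.01876²) = 1.54e-05 m³/s = 0.9239 L/min.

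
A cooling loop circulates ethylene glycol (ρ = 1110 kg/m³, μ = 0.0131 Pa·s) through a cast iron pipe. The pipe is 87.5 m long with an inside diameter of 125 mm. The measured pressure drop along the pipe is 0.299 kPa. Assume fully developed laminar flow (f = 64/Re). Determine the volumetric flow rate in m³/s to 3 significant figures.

Q ≈ 0.00156 m³/s

For laminar flow, f = 64/Re with Re = ρVD/μ, so Darcy-Weisbach reduces to ΔP = 32μLV/D². Solving for V: V = ΔP·D²/(32μL) = 299·(0.125)²/(32·0.0131·87.5) = 0.1274 m/s.
Check: Re = ρVD/μ = 1110·0.1274·0.125/0.0131 = 1349 < 2300, so the laminar assumption holds.
Q = V·A = 0.1274·(π/4·0.125²) = 0.001563 m³/s = 0.00156 m³/s.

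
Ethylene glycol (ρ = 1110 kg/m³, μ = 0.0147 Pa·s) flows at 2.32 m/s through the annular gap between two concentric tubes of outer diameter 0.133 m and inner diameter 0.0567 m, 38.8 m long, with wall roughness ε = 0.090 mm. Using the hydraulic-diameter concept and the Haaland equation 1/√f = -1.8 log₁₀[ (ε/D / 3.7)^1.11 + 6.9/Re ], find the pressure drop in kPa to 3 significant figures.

Hydraulic diameter D_h = 4A/P = D_o - D_i = 0.133 - 0.0567 = 0.0763 m.
Re = ρVD_h/μ = 1110·2.32·0.0763/0.0147 = 1.337e+04.
ε/D_h = 9e-05/0.0763 = 0.00118; Haaland gives 1/√f = -1.8 log₁₀[0.000131+0.000516] = 5.74, so f = 0.03036.
ΔP = f(L/D_h)(ρV²/2) = 0.03036·38.8/0.0763·2987 = 4.611e+04 Pa.
ΔP = 46.1 kPa.

ΔP ≈ 46.1 kPa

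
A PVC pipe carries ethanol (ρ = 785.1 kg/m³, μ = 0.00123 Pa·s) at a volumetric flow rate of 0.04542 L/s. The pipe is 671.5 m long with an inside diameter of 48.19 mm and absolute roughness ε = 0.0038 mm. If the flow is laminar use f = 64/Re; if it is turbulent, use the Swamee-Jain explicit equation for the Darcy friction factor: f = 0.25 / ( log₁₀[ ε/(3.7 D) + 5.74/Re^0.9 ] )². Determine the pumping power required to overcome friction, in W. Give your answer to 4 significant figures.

P ≈ 0.01287 W

Q = 0.04542 L/s = 0.04542/1000 = 4.542e-05 m³/s.
Cross-sectional area A = πD²/4 = π(0.04819)²/4 = 0.001824 m²; mean velocity V = Q/A = 4.542e-05/0.001824 = 0.0249 m/s.
Reynolds number Re = ρVD/μ = 785.1 · 0.0249 · 0.04819 / 0.00123 = 766.
Re < 2300 → laminar flow, so f = 64/Re = 64/766 = 0.08355 (the turbulent correlation is not needed).
Darcy-Weisbach: ΔP = f(L/D)(ρV²/2) = 0.08355·(671.5/0.04819)·(785.1·0.0249²/2) = 0.08355·1.393e+04·0.2434 = 283.4 Pa.
Pumping power P = QΔP = 4.542e-05·283.4 = 0.012873 W = 0.01287 W.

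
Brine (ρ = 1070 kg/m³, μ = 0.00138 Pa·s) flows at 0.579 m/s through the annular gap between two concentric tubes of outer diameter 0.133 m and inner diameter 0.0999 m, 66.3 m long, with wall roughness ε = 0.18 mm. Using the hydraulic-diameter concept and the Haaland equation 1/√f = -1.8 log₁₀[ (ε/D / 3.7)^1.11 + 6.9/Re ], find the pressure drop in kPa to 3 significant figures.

Hydraulic diameter D_h = 4A/P = D_o - D_i = 0.133 - 0.0999 = 0.0331 m.
Re = ρVD_h/μ = 1070·0.579·0.0331/0.00138 = 1.486e+04.
ε/D_h = 0.00018/0.0331 = 0.00544; Haaland gives 1/√f = -1.8 log₁₀[0.000717+0.000464] = 5.27, so f = 0.03601.
ΔP = f(L/D_h)(ρV²/2) = 0.03601·66.3/0.0331·179.4 = 1.294e+04 Pa.
ΔP = 12.9 kPa.

ΔP ≈ 12.9 kPa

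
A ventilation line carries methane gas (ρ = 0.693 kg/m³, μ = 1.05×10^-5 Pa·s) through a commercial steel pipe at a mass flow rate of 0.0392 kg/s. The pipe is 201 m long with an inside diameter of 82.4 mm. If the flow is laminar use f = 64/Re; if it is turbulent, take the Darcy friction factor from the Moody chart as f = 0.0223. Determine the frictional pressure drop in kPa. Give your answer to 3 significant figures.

A = πD²/4 = π(0.0824)²/4 = 0.005333 m²; mean velocity V = ṁ/(ρA) = 0.0392/(0.693 · 0.005333) = 10.61 m/s.
Reynolds number Re = ρVD/μ = 0.693 · 10.61 · 0.0824 / 1.05e-05 = 5.769e+04.
Re > 4000 → turbulent; use the Moody-chart value f = 0.0223.
Darcy-Weisbach: ΔP = f(L/D)(ρV²/2) = 0.0223·(201/0.0824)·(0.693·10.61²/2) = 0.0223·2439·38.99 = 2121 Pa.
ΔP = 2121 Pa = 2.12 kPa.

ΔP ≈ 2.12 kPa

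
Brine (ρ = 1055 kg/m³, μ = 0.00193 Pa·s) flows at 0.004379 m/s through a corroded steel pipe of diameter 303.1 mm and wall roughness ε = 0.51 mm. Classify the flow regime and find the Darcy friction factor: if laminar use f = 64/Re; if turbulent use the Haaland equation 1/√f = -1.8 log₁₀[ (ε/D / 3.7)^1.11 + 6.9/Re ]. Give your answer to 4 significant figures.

f ≈ 0.08821

Re = ρVD/μ = 1055·0.004379·0.3031/0.00193 = 725.5.
Re < 2300 → laminar, so f = 64/Re = 0.08821 (roughness is irrelevant in laminar flow).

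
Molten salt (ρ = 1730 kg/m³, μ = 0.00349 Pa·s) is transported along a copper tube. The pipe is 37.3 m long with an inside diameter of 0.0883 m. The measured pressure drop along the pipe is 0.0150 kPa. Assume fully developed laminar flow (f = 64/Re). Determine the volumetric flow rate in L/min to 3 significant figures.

For laminar flow, f = 64/Re with Re = ρVD/μ, so Darcy-Weisbach reduces to ΔP = 32μLV/D². Solving for V: V = ΔP·D²/(32μL) = 15·(0.0883)²/(32·0.00349·37.3) = 0.02808 m/s.
Check: Re = ρVD/μ = 1730·0.02808·0.0883/0.00349 = 1229 < 2300, so the laminar assumption holds.
Q = V·A = 0.02808·(π/4·0.0883²) = 0.0001719 m³/s = 10.3 L/min.

Q ≈ 10.3 L/min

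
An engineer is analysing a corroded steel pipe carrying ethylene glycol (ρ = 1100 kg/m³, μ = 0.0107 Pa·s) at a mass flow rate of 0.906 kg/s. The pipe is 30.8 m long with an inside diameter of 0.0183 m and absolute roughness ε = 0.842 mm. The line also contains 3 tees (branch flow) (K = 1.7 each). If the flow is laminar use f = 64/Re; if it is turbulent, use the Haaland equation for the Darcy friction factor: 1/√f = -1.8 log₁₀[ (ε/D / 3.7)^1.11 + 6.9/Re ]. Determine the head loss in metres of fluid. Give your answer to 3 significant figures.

h_f ≈ 64.1 m

A = πD²/4 = π(0.0183)²/4 = 0.000263 m²; mean velocity V = ṁ/(ρA) = 0.906/(1100 · 0.000263) = 3.131 m/s.
Reynolds number Re = ρVD/μ = 1100 · 3.131 · 0.0183 / 0.0107 = 5891.
Re > 4000 → turbulent. Relative roughness ε/D = 0.000842/0.0183 = 0.046. Haaland: 1/√f = -1.8 log₁₀[(0.046/3.7)^1.11 + 6.9/5891] = -1.8 log₁₀[0.00767 + 0.00117] = 3.696, so f = 0.07321.
Total minor-loss coefficient ΣK = 3·1.7 = 5.1.
ΔP = [f·L/D + ΣK]·(ρV²/2) = [0.07321·30.8/0.0183 + 5.1]·(1100·3.131²/2) = [123.2 + 5.1]·5393 = 6.92e+05 Pa.
Head loss h_f = ΔP/(ρg) = 6.92e+05/(1100·9.81) = 64.1 m.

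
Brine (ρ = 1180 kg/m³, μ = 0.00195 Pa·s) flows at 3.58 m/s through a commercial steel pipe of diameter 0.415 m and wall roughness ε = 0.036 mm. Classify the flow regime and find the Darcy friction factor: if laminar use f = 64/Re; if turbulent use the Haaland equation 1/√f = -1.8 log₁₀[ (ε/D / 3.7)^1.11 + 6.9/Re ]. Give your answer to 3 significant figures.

f ≈ 0.0133

Re = ρVD/μ = 1180·3.58·0.415/0.00195 = 8.99e+05.
Re > 4000 → turbulent. ε/D = 3.6e-05/0.415 = 8.67e-05; Haaland: 1/√f = -1.8 log₁₀[7.26e-06 + 7.67e-06] = 8.687, so f = 0.01325.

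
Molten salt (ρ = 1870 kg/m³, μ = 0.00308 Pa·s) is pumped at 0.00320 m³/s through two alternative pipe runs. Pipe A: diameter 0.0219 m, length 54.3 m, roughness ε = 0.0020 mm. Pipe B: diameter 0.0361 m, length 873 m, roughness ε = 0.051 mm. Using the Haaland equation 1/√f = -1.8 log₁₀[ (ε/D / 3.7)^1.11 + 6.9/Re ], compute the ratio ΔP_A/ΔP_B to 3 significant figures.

ΔP_A/ΔP_B ≈ 0.561

Pipe A: V = Q/A = 0.0032/0.0003767 = 8.495 m/s; Re = 1.13e+05; ε/D = 9.13e-05; Haaland → f = 0.01781; ΔP_A = f(L/D)(ρV²/2) = 2.98e+06 Pa.
Pipe B: V = Q/A = 0.0032/0.001024 = 3.126 m/s; Re = 6.852e+04; ε/D = 0.00141; Haaland → f = 0.02404; ΔP_B = f(L/D)(ρV²/2) = 5.314e+06 Pa.
ΔP_A/ΔP_B = 2.98e+06/5.314e+06 = 0.561.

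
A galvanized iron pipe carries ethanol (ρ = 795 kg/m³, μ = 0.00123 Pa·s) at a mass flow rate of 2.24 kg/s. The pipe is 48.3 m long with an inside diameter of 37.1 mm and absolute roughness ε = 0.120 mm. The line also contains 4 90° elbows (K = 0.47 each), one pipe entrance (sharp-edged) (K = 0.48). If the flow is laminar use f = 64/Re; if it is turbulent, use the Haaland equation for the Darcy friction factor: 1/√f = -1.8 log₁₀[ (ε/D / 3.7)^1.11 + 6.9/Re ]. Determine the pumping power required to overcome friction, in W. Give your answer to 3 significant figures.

P ≈ 300 W

A = πD²/4 = π(0.0371)²/4 = 0.001081 m²; mean velocity V = ṁ/(ρA) = 2.24/(795 · 0.001081) = 2.606 m/s.
Reynolds number Re = ρVD/μ = 795 · 2.606 · 0.0371 / 0.00123 = 6.25e+04.
Re > 4000 → turbulent. Relative roughness ε/D = 0.00012/0.0371 = 0.00323. Haaland: 1/√f = -1.8 log₁₀[(0.00323/3.7)^1.11 + 6.9/6.25e+04] = -1.8 log₁₀[0.000403 + 0.00011] = 5.921, so f = 0.02852.
Total minor-loss coefficient ΣK = 4·0.47 + 1·0.48 = 2.36.
ΔP = [f·L/D + ΣK]·(ρV²/2) = [0.02852·48.3/0.0371 + 2.36]·(795·2.606²/2) = [37.13 + 2.36]·2700 = 1.066e+05 Pa.
Q = ṁ/ρ = 2.24/795 = 0.002818 m³/s.
Pumping power P = QΔP = 0.002818·1.066e+05 = 300.5 W = 300 W.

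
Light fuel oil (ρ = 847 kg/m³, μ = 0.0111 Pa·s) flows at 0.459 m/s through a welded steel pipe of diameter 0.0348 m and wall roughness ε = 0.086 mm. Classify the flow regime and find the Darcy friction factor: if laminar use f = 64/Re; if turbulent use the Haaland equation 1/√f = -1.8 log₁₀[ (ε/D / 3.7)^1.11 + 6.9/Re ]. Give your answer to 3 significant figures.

Re = ρVD/μ = 847·0.459·0.0348/0.0111 = 1219.
Re < 2300 → laminar, so f = 64/Re = 0.05251 (roughness is irrelevant in laminar flow).

f ≈ 0.0525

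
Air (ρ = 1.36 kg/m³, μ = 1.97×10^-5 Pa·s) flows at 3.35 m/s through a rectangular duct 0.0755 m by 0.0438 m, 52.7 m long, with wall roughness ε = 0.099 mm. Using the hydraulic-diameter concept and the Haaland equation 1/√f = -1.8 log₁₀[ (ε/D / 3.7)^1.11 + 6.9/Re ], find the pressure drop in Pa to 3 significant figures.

ΔP ≈ 229 Pa

Hydraulic diameter D_h = 4A/P = 4·(0.0755·0.0438)/(2·(0.0755+0.0438)) = 0.01323/0.2386 = 0.05544 m.
Re = ρVD_h/μ = 1.36·3.35·0.05544/1.97e-05 = 1.282e+04.
ε/D_h = 9.9e-05/0.05544 = 0.00179; Haaland gives 1/√f = -1.8 log₁₀[0.000208+0.000538] = 5.629, so f = 0.03157.
ΔP = f(L/D_h)(ρV²/2) = 0.03157·52.7/0.05544·7.631 = 229 Pa.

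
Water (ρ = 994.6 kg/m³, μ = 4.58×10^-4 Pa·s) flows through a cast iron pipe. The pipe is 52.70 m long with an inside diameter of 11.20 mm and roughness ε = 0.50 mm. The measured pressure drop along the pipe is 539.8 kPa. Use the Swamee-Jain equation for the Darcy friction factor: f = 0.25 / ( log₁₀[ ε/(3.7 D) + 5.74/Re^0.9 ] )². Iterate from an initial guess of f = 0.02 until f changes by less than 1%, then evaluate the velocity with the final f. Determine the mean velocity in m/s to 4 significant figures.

Rearranging Darcy-Weisbach: V = √(2·ΔP·D/(f·L·ρ)). With ε/D = 0.0005/0.0112 = 0.0446, iterate starting from f = 0.02:
  f = 0.02 → V = √(2·5.398e+05·0.0112/(0.02·52.7·994.6)) = 3.396 m/s; Re = ρVD/μ = 8.26e+04; f → 0.06847
  f = 0.06847 → V = 1.835 m/s; Re = 4.464e+04; f → 0.06888
Converged (Δf/f < 1%). With the final f = 0.06888: V = √(2·5.398e+05·0.0112/(0.06888·52.7·994.6)) = 1.83 m/s.

V ≈ 1.830 m/s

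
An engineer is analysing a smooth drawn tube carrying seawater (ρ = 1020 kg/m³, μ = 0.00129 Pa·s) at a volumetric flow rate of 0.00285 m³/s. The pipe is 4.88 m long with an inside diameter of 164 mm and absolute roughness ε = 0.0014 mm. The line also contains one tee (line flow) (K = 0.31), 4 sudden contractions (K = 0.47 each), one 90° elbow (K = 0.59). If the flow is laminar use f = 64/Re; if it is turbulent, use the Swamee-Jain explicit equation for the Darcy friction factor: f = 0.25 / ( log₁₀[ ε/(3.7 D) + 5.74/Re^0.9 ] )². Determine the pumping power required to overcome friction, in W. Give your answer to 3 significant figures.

P ≈ 0.0946 W

Cross-sectional area A = πD²/4 = π(0.164)²/4 = 0.02112 m²; mean velocity V = Q/A = 0.00285/0.02112 = 0.1349 m/s.
Reynolds number Re = ρVD/μ = 1020 · 0.1349 · 0.164 / 0.00129 = 1.75e+04.
Re > 4000 → turbulent. Relative roughness ε/D = 1.4e-06/0.164 = 8.54e-06. Swamee-Jain: f = 0.25/(log₁₀[8.54e-06/3.7 + 5.74/1.75e+04^0.9])² = 0.25/(log₁₀[2.31e-06 + 0.000872])² = 0.25/(-3.059)² = 0.02672.
Total minor-loss coefficient ΣK = 1·0.31 + 4·0.47 + 1·0.59 = 2.78.
ΔP = [f·L/D + ΣK]·(ρV²/2) = [0.02672·4.88/0.164 + 2.78]·(1020·0.1349²/2) = [0.7952 + 2.78]·9.283 = 33.19 Pa.
Pumping power P = QΔP = 0.00285·33.19 = 0.09459 W = 0.0946 W.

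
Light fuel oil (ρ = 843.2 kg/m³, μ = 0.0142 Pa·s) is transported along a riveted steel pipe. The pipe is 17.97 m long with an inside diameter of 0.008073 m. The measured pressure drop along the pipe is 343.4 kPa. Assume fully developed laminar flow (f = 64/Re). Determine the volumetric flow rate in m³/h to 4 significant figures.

For laminar flow, f = 64/Re with Re = ρVD/μ, so Darcy-Weisbach reduces to ΔP = 32μLV/D². Solving for V: V = ΔP·D²/(32μL) = 3.434e+05·(0.008073)²/(32·0.0142·17.97) = 2.741 m/s.
Check: Re = ρVD/μ = 843.2·2.741·0.008073/0.0142 = 1314 < 2300, so the laminar assumption holds.
Q = V·A = 2.741·(π/4·0.008073²) = 0.0001403 m³/s = 0.5051 m³/h.

Q ≈ 0.5051 m³/h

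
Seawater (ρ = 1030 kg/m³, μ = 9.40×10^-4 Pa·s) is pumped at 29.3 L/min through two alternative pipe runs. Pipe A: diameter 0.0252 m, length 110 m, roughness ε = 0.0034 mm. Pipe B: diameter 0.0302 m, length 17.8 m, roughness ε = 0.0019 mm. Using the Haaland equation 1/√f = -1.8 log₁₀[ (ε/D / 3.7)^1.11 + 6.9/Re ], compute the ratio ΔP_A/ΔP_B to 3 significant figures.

ΔP_A/ΔP_B ≈ 14.7

Pipe A: V = Q/A = 0.0004883/0.0004988 = 0.9791 m/s; Re = 2.704e+04; ε/D = 0.000135; Haaland → f = 0.02417; ΔP_A = f(L/D)(ρV²/2) = 5.209e+04 Pa.
Pipe B: V = Q/A = 0.0004883/0.0007163 = 0.6817 m/s; Re = 2.256e+04; ε/D = 6.29e-05; Haaland → f = 0.02509; ΔP_B = f(L/D)(ρV²/2) = 3540 Pa.
ΔP_A/ΔP_B = 5.209e+04/3540 = 14.7.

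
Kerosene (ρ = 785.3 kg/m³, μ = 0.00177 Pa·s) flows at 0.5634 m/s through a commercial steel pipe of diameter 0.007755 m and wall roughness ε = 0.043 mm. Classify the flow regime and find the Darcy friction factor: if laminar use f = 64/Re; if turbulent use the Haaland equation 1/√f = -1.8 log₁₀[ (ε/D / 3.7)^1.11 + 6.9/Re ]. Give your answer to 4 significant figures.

f ≈ 0.03302

Re = ρVD/μ = 785.3·0.5634·0.007755/0.00177 = 1938.
Re < 2300 → laminar, so f = 64/Re = 0.03302 (roughness is irrelevant in laminar flow).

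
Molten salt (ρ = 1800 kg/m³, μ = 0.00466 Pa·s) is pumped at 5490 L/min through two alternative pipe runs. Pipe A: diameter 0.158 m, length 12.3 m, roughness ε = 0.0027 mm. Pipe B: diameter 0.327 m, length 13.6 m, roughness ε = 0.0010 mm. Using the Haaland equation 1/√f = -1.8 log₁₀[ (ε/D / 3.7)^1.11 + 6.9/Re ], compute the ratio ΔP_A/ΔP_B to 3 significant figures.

Pipe A: V = Q/A = 0.0915/0.01961 = 4.667 m/s; Re = 2.848e+05; ε/D = 1.71e-05; Haaland → f = 0.01462; ΔP_A = f(L/D)(ρV²/2) = 2.231e+04 Pa.
Pipe B: V = Q/A = 0.0915/0.08398 = 1.09 m/s; Re = 1.376e+05; ε/D = 3.06e-06; Haaland → f = 0.01671; ΔP_B = f(L/D)(ρV²/2) = 742.3 Pa.
ΔP_A/ΔP_B = 2.231e+04/742.3 = 30.1.

ΔP_A/ΔP_B ≈ 30.1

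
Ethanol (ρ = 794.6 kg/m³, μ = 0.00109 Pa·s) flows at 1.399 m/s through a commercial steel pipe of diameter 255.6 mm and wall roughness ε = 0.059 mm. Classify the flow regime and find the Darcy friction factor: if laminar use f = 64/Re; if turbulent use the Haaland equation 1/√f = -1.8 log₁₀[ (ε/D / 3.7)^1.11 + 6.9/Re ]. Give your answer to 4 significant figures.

f ≈ 0.01655

Re = ρVD/μ = 794.6·1.399·0.2556/0.00109 = 2.607e+05.
Re > 4000 → turbulent. ε/D = 5.9e-05/0.2556 = 0.000231; Haaland: 1/√f = -1.8 log₁₀[2.15e-05 + 2.65e-05] = 7.774, so f = 0.01655.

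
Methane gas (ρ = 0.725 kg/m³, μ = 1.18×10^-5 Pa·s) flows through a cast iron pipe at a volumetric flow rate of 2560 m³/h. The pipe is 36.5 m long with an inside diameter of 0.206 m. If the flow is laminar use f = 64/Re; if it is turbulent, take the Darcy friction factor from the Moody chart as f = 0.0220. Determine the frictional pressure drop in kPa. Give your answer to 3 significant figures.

Q = 2560 m³/h = 2560/3600 = 0.7111 m³/s.
Cross-sectional area A = πD²/4 = π(0.206)²/4 = 0.03333 m²; mean velocity V = Q/A = 0.7111/0.03333 = 21.34 m/s.
Reynolds number Re = ρVD/μ = 0.725 · 21.34 · 0.206 / 1.18e-05 = 2.7e+05.
Re > 4000 → turbulent; use the Moody-chart value f = 0.0220.
Darcy-Weisbach: ΔP = f(L/D)(ρV²/2) = 0.022·(36.5/0.206)·(0.725·21.34²/2) = 0.022·177.2·165 = 643.3 Pa.
ΔP = 643.3 Pa = 0.643 kPa.

ΔP ≈ 0.643 kPa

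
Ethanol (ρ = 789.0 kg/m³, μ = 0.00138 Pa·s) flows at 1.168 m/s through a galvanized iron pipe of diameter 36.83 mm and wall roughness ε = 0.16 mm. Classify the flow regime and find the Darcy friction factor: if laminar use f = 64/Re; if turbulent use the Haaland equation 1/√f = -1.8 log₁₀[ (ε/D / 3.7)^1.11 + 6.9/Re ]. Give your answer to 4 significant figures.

Re = ρVD/μ = 789·1.168·0.03683/0.00138 = 2.459e+04.
Re > 4000 → turbulent. ε/D = 0.00016/0.03683 = 0.00434; Haaland: 1/√f = -1.8 log₁₀[0.000559 + 0.000281] = 5.537, so f = 0.03262.

f ≈ 0.03262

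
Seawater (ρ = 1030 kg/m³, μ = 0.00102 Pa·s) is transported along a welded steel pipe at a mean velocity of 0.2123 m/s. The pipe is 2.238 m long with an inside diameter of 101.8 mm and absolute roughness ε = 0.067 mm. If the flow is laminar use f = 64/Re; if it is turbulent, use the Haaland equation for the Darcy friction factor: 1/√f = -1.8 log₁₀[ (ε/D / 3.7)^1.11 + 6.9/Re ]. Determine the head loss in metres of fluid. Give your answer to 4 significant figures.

h_f ≈ 0.001337 m

Reynolds number Re = ρVD/μ = 1030 · 0.2123 · 0.1018 / 0.00102 = 2.182e+04.
Re > 4000 → turbulent. Relative roughness ε/D = 6.7e-05/0.1018 = 0.000658. Haaland: 1/√f = -1.8 log₁₀[(0.000658/3.7)^1.11 + 6.9/2.182e+04] = -1.8 log₁₀[6.88e-05 + 0.000316] = 6.146, so f = 0.02647.
Darcy-Weisbach: ΔP = f(L/D)(ρV²/2) = 0.02647·(2.238/0.1018)·(1030·0.2123²/2) = 0.02647·21.98·23.21 = 13.51 Pa.
Head loss h_f = ΔP/(ρg) = 13.51/(1030·9.81) = 0.001337 m.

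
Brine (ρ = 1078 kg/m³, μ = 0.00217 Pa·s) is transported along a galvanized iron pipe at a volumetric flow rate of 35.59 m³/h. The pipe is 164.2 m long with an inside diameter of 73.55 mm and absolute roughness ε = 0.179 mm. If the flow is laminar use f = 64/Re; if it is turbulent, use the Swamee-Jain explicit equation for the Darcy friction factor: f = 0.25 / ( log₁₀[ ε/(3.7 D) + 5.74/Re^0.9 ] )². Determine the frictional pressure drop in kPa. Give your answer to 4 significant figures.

ΔP ≈ 173.8 kPa

Q = 35.59 m³/h = 35.59/3600 = 0.009886 m³/s.
Cross-sectional area A = πD²/4 = π(0.07355)²/4 = 0.004249 m²; mean velocity V = Q/A = 0.009886/0.004249 = 2.327 m/s.
Reynolds number Re = ρVD/μ = 1078 · 2.327 · 0.07355 / 0.00217 = 8.502e+04.
Re > 4000 → turbulent. Relative roughness ε/D = 0.000179/0.07355 = 0.00243. Swamee-Jain: f = 0.25/(log₁₀[0.00243/3.7 + 5.74/8.502e+04^0.9])² = 0.25/(log₁₀[0.000658 + 0.00021])² = 0.25/(-3.062)² = 0.02667.
Darcy-Weisbach: ΔP = f(L/D)(ρV²/2) = 0.02667·(164.2/0.07355)·(1078·2.327²/2) = 0.02667·2232·2918 = 1.738e+05 Pa.
ΔP = 1.738e+05 Pa = 173.8 kPa.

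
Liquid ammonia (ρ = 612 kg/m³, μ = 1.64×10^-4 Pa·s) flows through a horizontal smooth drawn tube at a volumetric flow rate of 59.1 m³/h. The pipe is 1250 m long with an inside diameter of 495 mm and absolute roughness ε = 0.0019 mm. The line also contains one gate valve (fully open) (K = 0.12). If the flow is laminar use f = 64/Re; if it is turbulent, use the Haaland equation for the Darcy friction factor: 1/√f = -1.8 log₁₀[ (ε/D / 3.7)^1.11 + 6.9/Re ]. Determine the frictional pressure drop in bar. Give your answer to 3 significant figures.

Q = 59.1 m³/h = 59.1/3600 = 0.01642 m³/s.
Cross-sectional area A = πD²/4 = π(0.495)²/4 = 0.1924 m²; mean velocity V = Q/A = 0.01642/0.1924 = 0.08531 m/s.
Reynolds number Re = ρVD/μ = 612 · 0.08531 · 0.495 / 0.000164 = 1.576e+05.
Re > 4000 → turbulent. Relative roughness ε/D = 1.9e-06/0.495 = 3.84e-06. Haaland: 1/√f = -1.8 log₁₀[(3.84e-06/3.7)^1.11 + 6.9/1.576e+05] = -1.8 log₁₀[2.28e-07 + 4.38e-05] = 7.842, so f = 0.01626.
Total minor-loss coefficient ΣK = 1·0.12 = 0.12.
ΔP = [f·L/D + ΣK]·(ρV²/2) = [0.01626·1250/0.495 + 0.12]·(612·0.08531²/2) = [41.07 + 0.12]·2.227 = 91.72 Pa.
ΔP = 91.72 Pa = 9.17×10^-4 bar.

ΔP ≈ 9.17×10^-4 bar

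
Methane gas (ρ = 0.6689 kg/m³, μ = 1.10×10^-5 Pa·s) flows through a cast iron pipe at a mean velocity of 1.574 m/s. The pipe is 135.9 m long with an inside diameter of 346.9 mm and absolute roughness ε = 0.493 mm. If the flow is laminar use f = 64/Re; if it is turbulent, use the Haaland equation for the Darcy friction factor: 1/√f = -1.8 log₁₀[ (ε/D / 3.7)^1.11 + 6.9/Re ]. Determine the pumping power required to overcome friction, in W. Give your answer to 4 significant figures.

Reynolds number Re = ρVD/μ = 0.6689 · 1.574 · 0.3469 / 1.1e-05 = 3.32e+04.
Re > 4000 → turbulent. Relative roughness ε/D = 0.000493/0.3469 = 0.00142. Haaland: 1/√f = -1.8 log₁₀[(0.00142/3.7)^1.11 + 6.9/3.32e+04] = -1.8 log₁₀[0.000162 + 0.000208] = 6.178, so f = 0.0262.
Darcy-Weisbach: ΔP = f(L/D)(ρV²/2) = 0.0262·(135.9/0.3469)·(0.6689·1.574²/2) = 0.0262·391.8·0.8286 = 8.504 Pa.
Q = V·A = 1.574·0.09451 = 0.1488 m³/s.
Pumping power P = QΔP = 0.1488·8.504 = 1.2651 W = 1.265 W.

P ≈ 1.265 W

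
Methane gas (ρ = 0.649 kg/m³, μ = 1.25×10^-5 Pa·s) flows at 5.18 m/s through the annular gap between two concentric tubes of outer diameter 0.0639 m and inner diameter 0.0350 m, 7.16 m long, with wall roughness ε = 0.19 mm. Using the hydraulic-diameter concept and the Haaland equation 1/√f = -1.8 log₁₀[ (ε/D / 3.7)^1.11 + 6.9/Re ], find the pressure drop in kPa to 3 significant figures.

ΔP ≈ 0.0880 kPa

Hydraulic diameter D_h = 4A/P = D_o - D_i = 0.0639 - 0.035 = 0.0289 m.
Re = ρVD_h/μ = 0.649·5.18·0.0289/1.25e-05 = 7773.
ε/D_h = 0.00019/0.0289 = 0.00657; Haaland gives 1/√f = -1.8 log₁₀[0.000885+0.000888] = 4.952, so f = 0.04077.
ΔP = f(L/D_h)(ρV²/2) = 0.04077·7.16/0.0289·8.707 = 87.96 Pa.
ΔP = 0.0880 kPa.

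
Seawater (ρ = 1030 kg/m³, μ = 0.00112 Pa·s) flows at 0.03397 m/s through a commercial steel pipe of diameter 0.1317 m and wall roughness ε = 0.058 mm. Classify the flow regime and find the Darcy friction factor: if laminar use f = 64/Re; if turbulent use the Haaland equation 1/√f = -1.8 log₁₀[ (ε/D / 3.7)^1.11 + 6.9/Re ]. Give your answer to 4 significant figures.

f ≈ 0.04039

Re = ρVD/μ = 1030·0.03397·0.1317/0.00112 = 4114.
Re > 4000 → turbulent. ε/D = 5.8e-05/0.1317 = 0.00044; Haaland: 1/√f = -1.8 log₁₀[4.41e-05 + 0.00168] = 4.976, so f = 0.04039.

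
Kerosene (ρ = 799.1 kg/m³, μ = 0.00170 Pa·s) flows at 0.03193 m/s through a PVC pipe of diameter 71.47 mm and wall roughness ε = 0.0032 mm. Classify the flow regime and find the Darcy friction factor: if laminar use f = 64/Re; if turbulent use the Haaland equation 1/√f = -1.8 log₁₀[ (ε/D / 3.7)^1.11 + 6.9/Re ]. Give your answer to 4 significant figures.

Re = ρVD/μ = 799.1·0.03193·0.07147/0.0017 = 1073.
Re < 2300 → laminar, so f = 64/Re = 0.05966 (roughness is irrelevant in laminar flow).

f ≈ 0.05966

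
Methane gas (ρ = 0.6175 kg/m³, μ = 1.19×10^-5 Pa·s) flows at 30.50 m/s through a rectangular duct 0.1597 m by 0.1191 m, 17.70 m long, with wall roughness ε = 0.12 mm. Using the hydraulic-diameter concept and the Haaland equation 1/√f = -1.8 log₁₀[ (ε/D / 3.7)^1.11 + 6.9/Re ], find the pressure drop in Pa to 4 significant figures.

ΔP ≈ 757.4 Pa

Hydraulic diameter D_h = 4A/P = 4·(0.1597·0.1191)/(2·(0.1597+0.1191)) = 0.07608/0.5576 = 0.1364 m.
Re = ρVD_h/μ = 0.6175·30.5·0.1364/1.19e-05 = 2.159e+05.
ε/D_h = 0.00012/0.1364 = 0.000879; Haaland gives 1/√f = -1.8 log₁₀[9.49e-05+3.2e-05] = 7.014, so f = 0.02033.
ΔP = f(L/D_h)(ρV²/2) = 0.02033·17.7/0.1364·287.2 = 757.4 Pa.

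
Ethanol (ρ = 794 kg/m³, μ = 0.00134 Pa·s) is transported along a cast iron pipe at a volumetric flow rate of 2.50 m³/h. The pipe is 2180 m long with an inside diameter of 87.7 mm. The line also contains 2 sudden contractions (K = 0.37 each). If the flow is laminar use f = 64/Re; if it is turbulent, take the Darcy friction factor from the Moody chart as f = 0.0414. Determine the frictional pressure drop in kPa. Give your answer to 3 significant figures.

Q = 2.50 m³/h = 2.50/3600 = 0.0006944 m³/s.
Cross-sectional area A = πD²/4 = π(0.0877)²/4 = 0.006041 m²; mean velocity V = Q/A = 0.0006944/0.006041 = 0.115 m/s.
Reynolds number Re = ρVD/μ = 794 · 0.115 · 0.0877 / 0.00134 = 5974.
Re > 4000 → turbulent; use the Moody-chart value f = 0.0414.
Total minor-loss coefficient ΣK = 2·0.37 = 0.74.
ΔP = [f·L/D + ΣK]·(ρV²/2) = [0.0414·2180/0.0877 + 0.74]·(794·0.115²/2) = [1029 + 0.74]·5.247 = 5403 Pa.
ΔP = 5403 Pa = 5.40 kPa.

ΔP ≈ 5.40 kPa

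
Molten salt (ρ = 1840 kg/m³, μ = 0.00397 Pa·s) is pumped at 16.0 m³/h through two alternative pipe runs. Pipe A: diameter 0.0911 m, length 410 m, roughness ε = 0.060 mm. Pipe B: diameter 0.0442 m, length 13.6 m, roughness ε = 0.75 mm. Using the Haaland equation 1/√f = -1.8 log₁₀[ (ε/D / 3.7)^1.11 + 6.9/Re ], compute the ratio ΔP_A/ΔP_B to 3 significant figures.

Pipe A: V = Q/A = 0.004444/0.006518 = 0.6819 m/s; Re = 2.879e+04; ε/D = 0.000659; Haaland → f = 0.02504; ΔP_A = f(L/D)(ρV²/2) = 4.821e+04 Pa.
Pipe B: V = Q/A = 0.004444/0.001534 = 2.897 m/s; Re = 5.934e+04; ε/D = 0.017; Haaland → f = 0.0465; ΔP_B = f(L/D)(ρV²/2) = 1.104e+05 Pa.
ΔP_A/ΔP_B = 4.821e+04/1.104e+05 = 0.436.

ΔP_A/ΔP_B ≈ 0.436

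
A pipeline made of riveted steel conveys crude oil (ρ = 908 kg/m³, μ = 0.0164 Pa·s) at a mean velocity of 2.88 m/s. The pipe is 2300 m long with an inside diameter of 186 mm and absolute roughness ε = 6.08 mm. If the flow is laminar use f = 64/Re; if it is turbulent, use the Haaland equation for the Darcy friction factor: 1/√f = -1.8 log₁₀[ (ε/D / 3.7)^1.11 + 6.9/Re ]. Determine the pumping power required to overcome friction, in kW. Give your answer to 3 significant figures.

P ≈ 220 kW

Reynolds number Re = ρVD/μ = 908 · 2.88 · 0.186 / 0.0164 = 2.966e+04.
Re > 4000 → turbulent. Relative roughness ε/D = 0.00608/0.186 = 0.0327. Haaland: 1/√f = -1.8 log₁₀[(0.0327/3.7)^1.11 + 6.9/2.966e+04] = -1.8 log₁₀[0.00525 + 0.000233] = 4.07, so f = 0.06038.
Darcy-Weisbach: ΔP = f(L/D)(ρV²/2) = 0.06038·(2300/0.186)·(908·2.88²/2) = 0.06038·1.237e+04·3766 = 2.812e+06 Pa.
Q = V·A = 2.88·0.02717 = 0.07825 m³/s.
Pumping power P = QΔP = 0.07825·2.812e+06 = 220000 W = 220 kW.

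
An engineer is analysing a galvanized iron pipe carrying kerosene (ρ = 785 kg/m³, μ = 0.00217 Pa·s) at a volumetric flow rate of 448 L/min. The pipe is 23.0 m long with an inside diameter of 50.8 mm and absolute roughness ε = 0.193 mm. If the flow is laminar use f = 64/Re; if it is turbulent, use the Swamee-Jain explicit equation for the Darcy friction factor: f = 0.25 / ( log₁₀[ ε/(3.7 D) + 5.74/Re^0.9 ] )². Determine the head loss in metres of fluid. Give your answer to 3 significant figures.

h_f ≈ 9.37 m

Q = 448 L/min = 448/60000 = 0.007467 m³/s.
Cross-sectional area A = πD²/4 = π(0.0508)²/4 = 0.002027 m²; mean velocity V = Q/A = 0.007467/0.002027 = 3.684 m/s.
Reynolds number Re = ρVD/μ = 785 · 3.684 · 0.0508 / 0.00217 = 6.77e+04.
Re > 4000 → turbulent. Relative roughness ε/D = 0.000193/0.0508 = 0.0038. Swamee-Jain: f = 0.25/(log₁₀[0.0038/3.7 + 5.74/6.77e+04^0.9])² = 0.25/(log₁₀[0.00103 + 0.000258])² = 0.25/(-2.891)² = 0.02991.
Darcy-Weisbach: ΔP = f(L/D)(ρV²/2) = 0.02991·(23/0.0508)·(785·3.684²/2) = 0.02991·452.8·5327 = 7.213e+04 Pa.
Head loss h_f = ΔP/(ρg) = 7.213e+04/(785·9.81) = 9.37 m.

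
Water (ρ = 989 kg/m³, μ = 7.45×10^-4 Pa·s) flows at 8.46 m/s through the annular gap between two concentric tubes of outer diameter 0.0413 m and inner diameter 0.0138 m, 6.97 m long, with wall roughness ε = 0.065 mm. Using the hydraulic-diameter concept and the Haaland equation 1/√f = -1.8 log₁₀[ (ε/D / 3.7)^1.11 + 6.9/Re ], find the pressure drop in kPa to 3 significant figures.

Hydraulic diameter D_h = 4A/P = D_o - D_i = 0.0413 - 0.0138 = 0.0275 m.
Re = ρVD_h/μ = 989·8.46·0.0275/0.000745 = 3.088e+05.
ε/D_h = 6.5e-05/0.0275 = 0.00236; Haaland gives 1/√f = -1.8 log₁₀[0.000284+2.23e-05] = 6.324, so f = 0.02501.
ΔP = f(L/D_h)(ρV²/2) = 0.02501·6.97/0.0275·3.539e+04 = 2.243e+05 Pa.
ΔP = 224 kPa.

ΔP ≈ 224 kPa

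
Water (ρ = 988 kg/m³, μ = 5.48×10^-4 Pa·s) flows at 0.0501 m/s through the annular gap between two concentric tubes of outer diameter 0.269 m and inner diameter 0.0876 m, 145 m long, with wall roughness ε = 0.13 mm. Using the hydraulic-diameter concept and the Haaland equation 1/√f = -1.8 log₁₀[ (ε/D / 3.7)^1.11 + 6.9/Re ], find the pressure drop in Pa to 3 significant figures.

Hydraulic diameter D_h = 4A/P = D_o - D_i = 0.269 - 0.0876 = 0.1814 m.
Re = ρVD_h/μ = 988·0.0501·0.1814/0.000548 = 1.639e+04.
ε/D_h = 0.00013/0.1814 = 0.000717; Haaland gives 1/√f = -1.8 log₁₀[7.56e-05+0.000421] = 5.947, so f = 0.02828.
ΔP = f(L/D_h)(ρV²/2) = 0.02828·145/0.1814·1.24 = 28.02 Pa.

ΔP ≈ 28.0 Pa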